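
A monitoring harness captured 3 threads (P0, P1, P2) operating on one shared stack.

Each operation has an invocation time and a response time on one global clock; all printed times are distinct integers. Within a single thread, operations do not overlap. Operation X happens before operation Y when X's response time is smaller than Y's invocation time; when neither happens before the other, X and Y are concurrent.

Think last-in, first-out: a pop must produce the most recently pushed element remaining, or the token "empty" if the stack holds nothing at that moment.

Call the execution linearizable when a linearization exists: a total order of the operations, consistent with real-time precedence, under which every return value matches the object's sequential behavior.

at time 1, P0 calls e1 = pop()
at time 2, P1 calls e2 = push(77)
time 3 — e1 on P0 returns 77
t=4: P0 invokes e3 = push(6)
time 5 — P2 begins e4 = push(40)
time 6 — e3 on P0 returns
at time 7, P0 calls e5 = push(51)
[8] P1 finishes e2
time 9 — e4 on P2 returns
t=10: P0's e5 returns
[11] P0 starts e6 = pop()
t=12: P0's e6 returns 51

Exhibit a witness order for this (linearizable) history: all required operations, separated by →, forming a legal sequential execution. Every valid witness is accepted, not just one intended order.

e2 → e1 → e3 → e4 → e5 → e6

1. e2 push(77), leaving stack <77>
2. e1 pop() → 77, leaving stack <>
3. e3 push(6), leaving stack <6>
4. e4 push(40), leaving stack <6,40>
5. e5 push(51), leaving stack <6,40,51>
6. e6 pop() → 51, leaving stack <6,40>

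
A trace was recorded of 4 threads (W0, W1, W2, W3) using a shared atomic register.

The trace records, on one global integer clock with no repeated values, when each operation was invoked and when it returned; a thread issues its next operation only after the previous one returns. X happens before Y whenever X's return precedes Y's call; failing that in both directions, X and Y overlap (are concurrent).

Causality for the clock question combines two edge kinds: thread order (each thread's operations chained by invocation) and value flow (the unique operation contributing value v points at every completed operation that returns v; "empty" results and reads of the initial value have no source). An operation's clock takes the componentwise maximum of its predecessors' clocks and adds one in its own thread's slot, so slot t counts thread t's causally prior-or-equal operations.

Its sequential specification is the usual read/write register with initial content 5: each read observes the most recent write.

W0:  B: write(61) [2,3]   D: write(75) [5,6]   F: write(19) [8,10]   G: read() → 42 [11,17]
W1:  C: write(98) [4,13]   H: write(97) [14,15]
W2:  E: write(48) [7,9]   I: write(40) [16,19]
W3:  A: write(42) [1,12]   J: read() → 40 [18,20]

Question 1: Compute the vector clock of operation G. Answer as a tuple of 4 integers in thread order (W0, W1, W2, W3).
(4, 0, 0, 1)

A (invocation 1): nothing precedes it; W3's component alone gives (0, 0, 0, 1)
E (invocation 7): nothing precedes it; W2's component alone gives (0, 0, 1, 0)
C (invocation 4): nothing precedes it; W1's component alone gives (0, 1, 0, 0)
B (invocation 2): nothing precedes it; W0's component alone gives (1, 0, 0, 0)
VC(I, invoked at 16): max of VC(E)=(0, 0, 1, 0), then +1 on thread W2 → (0, 0, 2, 0)
VC(H, invoked at 14): max of VC(C)=(0, 1, 0, 0), then +1 on thread W1 → (0, 2, 0, 0)
VC(D, invoked at 5): max of VC(B)=(1, 0, 0, 0), then +1 on thread W0 → (2, 0, 0, 0)
VC(F, invoked at 8): max of VC(D)=(2, 0, 0, 0), then +1 on thread W0 → (3, 0, 0, 0)
VC(J, invoked at 18): max of VC(A)=(0, 0, 0, 1), VC(I)=(0, 0, 2, 0), then +1 on thread W3 → (0, 0, 2, 2)
VC(G, invoked at 11): max of VC(A)=(0, 0, 0, 1), VC(F)=(3, 0, 0, 0), then +1 on thread W0 → (4, 0, 0, 1)
target: VC(G) = (4, 0, 0, 1)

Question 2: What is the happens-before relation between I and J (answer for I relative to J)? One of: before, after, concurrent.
concurrent

I spans [16,19], J spans [18,20]
the intervals overlap in both directions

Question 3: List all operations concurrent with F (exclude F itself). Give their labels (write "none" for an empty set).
A, C, E

F spans [8,10]: anything still running between times 8 and 10 counts as concurrent
A [1,12]: concurrent
B [2,3]: before
C [4,13]: concurrent
D [5,6]: before
E [7,9]: concurrent
G [11,17]: after
H [14,15]: after
I [16,19]: after
J [18,20]: after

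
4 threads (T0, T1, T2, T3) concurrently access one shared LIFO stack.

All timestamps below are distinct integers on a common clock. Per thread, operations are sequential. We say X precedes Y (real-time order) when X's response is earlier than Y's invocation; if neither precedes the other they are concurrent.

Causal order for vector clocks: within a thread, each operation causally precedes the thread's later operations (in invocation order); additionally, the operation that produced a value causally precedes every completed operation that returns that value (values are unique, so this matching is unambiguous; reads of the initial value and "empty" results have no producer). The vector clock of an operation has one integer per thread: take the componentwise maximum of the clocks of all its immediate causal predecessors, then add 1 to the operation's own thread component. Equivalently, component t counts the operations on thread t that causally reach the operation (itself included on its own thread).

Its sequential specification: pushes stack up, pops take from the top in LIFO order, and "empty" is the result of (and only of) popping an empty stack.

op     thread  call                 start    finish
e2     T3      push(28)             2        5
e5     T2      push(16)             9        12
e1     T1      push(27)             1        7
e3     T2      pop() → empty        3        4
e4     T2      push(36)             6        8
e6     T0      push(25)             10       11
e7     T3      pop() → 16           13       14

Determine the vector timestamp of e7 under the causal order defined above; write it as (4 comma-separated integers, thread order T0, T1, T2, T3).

(0, 0, 3, 2)

e2 (invocation 2): nothing precedes it; T3's component alone gives (0, 0, 0, 1)
e3 (invocation 3): nothing precedes it; T2's component alone gives (0, 0, 1, 0)
e1 (invocation 1): nothing precedes it; T1's component alone gives (0, 1, 0, 0)
e6 (invocation 10): nothing precedes it; T0's component alone gives (1, 0, 0, 0)
merge at e4 (invoked 6): VC(e3)=(0, 0, 1, 0), own-thread bump on T2 → (0, 0, 2, 0)
merge at e5 (invoked 9): VC(e4)=(0, 0, 2, 0), own-thread bump on T2 → (0, 0, 3, 0)
merge at e7 (invoked 13): VC(e2)=(0, 0, 0, 1), VC(e5)=(0, 0, 3, 0), own-thread bump on T3 → (0, 0, 3, 2)
target: VC(e7) = (0, 0, 3, 2)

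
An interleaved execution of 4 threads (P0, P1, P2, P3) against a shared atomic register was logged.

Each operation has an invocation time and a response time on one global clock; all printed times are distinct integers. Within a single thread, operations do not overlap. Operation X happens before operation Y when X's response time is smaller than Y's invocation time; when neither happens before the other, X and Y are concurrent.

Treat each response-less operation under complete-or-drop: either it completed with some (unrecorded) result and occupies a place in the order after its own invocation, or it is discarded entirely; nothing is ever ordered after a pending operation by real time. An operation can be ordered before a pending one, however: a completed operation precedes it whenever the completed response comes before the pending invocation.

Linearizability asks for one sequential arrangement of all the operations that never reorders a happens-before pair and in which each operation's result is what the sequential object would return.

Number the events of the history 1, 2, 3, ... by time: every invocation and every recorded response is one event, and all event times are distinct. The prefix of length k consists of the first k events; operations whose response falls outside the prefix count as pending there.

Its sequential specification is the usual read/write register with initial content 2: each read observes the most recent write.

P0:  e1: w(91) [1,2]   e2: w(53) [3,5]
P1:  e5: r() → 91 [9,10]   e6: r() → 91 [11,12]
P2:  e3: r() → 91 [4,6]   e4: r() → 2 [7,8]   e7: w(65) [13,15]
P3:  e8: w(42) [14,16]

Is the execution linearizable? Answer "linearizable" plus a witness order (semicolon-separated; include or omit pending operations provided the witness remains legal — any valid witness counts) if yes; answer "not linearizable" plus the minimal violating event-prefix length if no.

already the first 8 events (up to e4's response at time 8) admit no linearization; the first 7 still do
2 orders of the 4 completed atomic register ops respect real time; none is legal
sample order e1, e2, e3, e4 stalls at step 3 — e3 r() → 91 has no legal effect
sample order e1, e3, e2, e4 stalls at step 4 — e4 r() → 2 has no legal effect

not linearizable — minimal violating prefix: 8 events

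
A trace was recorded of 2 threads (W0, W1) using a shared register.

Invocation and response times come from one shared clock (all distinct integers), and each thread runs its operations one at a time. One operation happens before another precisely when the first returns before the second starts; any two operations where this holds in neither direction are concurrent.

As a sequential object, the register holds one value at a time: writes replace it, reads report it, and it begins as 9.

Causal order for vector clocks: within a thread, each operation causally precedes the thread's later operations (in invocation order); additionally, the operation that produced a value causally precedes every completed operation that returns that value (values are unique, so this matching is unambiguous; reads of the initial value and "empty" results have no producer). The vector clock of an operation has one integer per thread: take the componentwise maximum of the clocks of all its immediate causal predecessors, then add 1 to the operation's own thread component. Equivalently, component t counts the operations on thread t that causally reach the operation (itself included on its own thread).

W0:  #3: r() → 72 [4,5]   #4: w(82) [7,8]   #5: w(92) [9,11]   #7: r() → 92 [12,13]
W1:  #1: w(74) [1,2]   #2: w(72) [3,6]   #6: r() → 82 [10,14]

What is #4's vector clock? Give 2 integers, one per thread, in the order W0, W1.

#1, invoked 1, has no incoming edges; only W1's bump applies → (0, 1)
from VC(#1)=(0, 1), #2 (invoked 3) maxes components and bumps W1 → (0, 2)
from VC(#2)=(0, 2), #3 (invoked 4) maxes components and bumps W0 → (1, 2)
from VC(#3)=(1, 2), #4 (invoked 7) maxes components and bumps W0 → (2, 2)
from VC(#2)=(0, 2), VC(#4)=(2, 2), #6 (invoked 10) maxes components and bumps W1 → (2, 3)
from VC(#4)=(2, 2), #5 (invoked 9) maxes components and bumps W0 → (3, 2)
from VC(#5)=(3, 2), #7 (invoked 12) maxes components and bumps W0 → (4, 2)
target: VC(#4) = (2, 2)

(2, 2)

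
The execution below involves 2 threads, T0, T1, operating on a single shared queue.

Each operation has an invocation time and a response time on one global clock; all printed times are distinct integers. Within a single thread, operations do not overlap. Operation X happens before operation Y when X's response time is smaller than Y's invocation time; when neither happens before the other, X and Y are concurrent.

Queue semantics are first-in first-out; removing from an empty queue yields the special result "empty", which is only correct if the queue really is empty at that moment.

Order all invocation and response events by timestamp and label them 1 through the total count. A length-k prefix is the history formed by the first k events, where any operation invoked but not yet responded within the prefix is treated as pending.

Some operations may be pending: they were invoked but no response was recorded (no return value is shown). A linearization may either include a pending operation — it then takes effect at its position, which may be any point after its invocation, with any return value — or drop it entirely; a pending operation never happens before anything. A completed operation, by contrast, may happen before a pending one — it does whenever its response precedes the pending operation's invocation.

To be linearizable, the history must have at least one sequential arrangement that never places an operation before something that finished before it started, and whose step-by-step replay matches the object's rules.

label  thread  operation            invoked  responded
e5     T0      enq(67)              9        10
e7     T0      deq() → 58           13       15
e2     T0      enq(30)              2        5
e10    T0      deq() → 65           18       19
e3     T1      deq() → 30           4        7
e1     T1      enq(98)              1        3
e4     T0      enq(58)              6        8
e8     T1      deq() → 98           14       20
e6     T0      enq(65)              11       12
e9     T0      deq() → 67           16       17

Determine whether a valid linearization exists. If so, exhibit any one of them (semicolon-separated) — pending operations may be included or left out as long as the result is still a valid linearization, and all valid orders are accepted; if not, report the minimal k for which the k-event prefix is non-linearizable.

1. e2 enq(30), leaving queue <30>
2. e1 enq(98), leaving queue <30,98>
3. e3 deq() → 30, leaving queue <98>
4. e4 enq(58), leaving queue <98,58>
5. e5 enq(67), leaving queue <98,58,67>
6. e6 enq(65), leaving queue <98,58,67,65>
7. e8 deq() → 98, leaving queue <58,67,65>
8. e7 deq() → 58, leaving queue <67,65>
9. e9 deq() → 67, leaving queue <65>
10. e10 deq() → 65, leaving queue <>

linearizable — witness: e2; e1; e3; e4; e5; e6; e8; e7; e9; e10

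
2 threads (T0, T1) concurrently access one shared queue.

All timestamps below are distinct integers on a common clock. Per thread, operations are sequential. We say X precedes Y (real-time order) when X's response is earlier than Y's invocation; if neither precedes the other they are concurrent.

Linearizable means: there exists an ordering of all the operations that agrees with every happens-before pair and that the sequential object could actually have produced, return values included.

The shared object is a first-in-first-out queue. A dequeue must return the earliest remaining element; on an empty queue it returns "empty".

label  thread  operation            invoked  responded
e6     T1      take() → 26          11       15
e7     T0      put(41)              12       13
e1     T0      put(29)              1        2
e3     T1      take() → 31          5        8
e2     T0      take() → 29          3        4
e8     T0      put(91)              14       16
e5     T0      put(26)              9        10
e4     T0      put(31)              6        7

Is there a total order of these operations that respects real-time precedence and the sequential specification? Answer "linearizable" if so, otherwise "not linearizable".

one valid linearization: e1, e2, e4, e3, e5, e6, e7, e8
step 1: e1 put(29) — queue <29>
step 2: e2 take() → 29 — queue <>
step 3: e4 put(31) — queue <31>
step 4: e3 take() → 31 — queue <>
step 5: e5 put(26) — queue <26>
step 6: e6 take() → 26 — queue <>
step 7: e7 put(41) — queue <41>
step 8: e8 put(91) — queue <41,91>

linearizable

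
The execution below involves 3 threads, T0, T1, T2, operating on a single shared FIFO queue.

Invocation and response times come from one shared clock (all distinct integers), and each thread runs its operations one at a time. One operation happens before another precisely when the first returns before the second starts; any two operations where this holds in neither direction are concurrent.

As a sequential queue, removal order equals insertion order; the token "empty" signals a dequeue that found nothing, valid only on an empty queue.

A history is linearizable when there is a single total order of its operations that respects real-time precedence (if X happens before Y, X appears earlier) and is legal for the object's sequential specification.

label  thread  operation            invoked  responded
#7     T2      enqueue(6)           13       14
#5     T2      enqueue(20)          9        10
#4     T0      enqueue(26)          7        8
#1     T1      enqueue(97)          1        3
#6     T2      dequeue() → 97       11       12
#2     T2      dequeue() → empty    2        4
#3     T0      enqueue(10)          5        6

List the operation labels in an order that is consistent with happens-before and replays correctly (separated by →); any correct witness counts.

1. #2 dequeue() → empty, leaving queue <>
2. #1 enqueue(97), leaving queue <97>
3. #3 enqueue(10), leaving queue <97,10>
4. #4 enqueue(26), leaving queue <97,10,26>
5. #5 enqueue(20), leaving queue <97,10,26,20>
6. #6 dequeue() → 97, leaving queue <10,26,20>
7. #7 enqueue(6), leaving queue <10,26,20,6>

#2 → #1 → #3 → #4 → #5 → #6 → #7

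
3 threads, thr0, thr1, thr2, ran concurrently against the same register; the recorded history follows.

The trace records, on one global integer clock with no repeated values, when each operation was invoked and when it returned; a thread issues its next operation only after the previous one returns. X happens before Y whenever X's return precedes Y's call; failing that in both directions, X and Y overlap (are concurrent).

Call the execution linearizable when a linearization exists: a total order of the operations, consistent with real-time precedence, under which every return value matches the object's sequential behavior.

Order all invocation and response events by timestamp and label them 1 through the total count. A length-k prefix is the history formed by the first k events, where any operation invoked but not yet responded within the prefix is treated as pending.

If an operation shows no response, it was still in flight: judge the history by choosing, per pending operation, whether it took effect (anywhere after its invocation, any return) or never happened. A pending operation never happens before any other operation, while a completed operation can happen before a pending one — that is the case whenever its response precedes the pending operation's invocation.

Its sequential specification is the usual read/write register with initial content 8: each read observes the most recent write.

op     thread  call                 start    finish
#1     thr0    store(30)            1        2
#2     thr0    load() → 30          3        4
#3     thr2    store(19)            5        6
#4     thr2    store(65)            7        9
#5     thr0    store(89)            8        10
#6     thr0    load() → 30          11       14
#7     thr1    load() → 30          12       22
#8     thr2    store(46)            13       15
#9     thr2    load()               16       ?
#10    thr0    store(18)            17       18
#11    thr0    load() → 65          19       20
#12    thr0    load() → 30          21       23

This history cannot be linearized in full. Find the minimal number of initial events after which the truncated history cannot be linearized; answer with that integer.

events 1..13 are linearizable, e.g. via #1, #2, #3, #4, #5:
step 1: #1 store(30) — value 30
step 2: #2 load() → 30 — value 30
step 3: #3 store(19) — value 19
step 4: #4 store(65) — value 65
step 5: #5 store(89) — value 89
event 14 — #6's response, time 14 — after it, nothing linearizes
every completion of the 2 pending operations (#7, #8) was checked; none linearizes
for example #1, #2, #3, #4, #5, #6 (pending dropped) fails at step 6: #6 load() → 30 is not legal there
for example #1, #2, #3, #5, #4, #6 (pending dropped) fails at step 6: #6 load() → 30 is not legal there

14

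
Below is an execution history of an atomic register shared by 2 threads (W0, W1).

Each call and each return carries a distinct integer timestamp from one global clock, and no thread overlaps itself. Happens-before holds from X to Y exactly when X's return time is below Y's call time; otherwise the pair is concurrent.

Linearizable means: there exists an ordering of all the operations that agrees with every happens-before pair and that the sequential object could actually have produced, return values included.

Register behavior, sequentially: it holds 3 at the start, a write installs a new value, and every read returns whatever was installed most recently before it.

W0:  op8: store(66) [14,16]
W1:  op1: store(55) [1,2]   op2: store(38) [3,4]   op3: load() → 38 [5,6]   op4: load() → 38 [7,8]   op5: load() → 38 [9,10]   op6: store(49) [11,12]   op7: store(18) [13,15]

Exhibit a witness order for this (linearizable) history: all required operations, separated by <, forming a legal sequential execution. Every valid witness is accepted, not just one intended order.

op1 < op2 < op3 < op4 < op5 < op6 < op7 < op8

1. op1 store(55), leaving value 55
2. op2 store(38), leaving value 38
3. op3 load() → 38, leaving value 38
4. op4 load() → 38, leaving value 38
5. op5 load() → 38, leaving value 38
6. op6 store(49), leaving value 49
7. op7 store(18), leaving value 18
8. op8 store(66), leaving value 66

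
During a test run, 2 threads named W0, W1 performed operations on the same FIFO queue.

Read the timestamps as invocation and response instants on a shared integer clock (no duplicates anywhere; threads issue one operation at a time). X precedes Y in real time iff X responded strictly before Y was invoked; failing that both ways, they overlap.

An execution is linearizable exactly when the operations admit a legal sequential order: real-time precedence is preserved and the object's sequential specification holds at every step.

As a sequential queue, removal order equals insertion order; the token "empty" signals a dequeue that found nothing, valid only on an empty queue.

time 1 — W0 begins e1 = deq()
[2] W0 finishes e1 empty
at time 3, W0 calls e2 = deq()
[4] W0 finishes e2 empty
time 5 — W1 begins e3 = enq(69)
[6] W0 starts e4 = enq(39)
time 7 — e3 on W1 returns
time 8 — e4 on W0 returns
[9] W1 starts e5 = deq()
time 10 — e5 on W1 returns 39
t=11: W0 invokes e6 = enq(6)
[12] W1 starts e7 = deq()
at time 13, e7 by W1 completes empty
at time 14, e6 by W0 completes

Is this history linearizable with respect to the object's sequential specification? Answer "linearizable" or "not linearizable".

the violation lands at event 13, e7's response at time 13: events 1..12 linearize, events 1..13 do not
checked exhaustively: 2 real-time-consistent orders of 6 completed operations, zero legal FIFO queue replays
include/drop combinations of the 1 pending operation (e6) were all tried; none helps
one such order, e1, e2, e3, e4, e5, e7 (pending dropped), breaks at step 5 where e5 deq() → 39 is illegal
one such order, e1, e2, e4, e3, e5, e7 (pending dropped), breaks at step 6 where e7 deq() → empty is illegal

not linearizable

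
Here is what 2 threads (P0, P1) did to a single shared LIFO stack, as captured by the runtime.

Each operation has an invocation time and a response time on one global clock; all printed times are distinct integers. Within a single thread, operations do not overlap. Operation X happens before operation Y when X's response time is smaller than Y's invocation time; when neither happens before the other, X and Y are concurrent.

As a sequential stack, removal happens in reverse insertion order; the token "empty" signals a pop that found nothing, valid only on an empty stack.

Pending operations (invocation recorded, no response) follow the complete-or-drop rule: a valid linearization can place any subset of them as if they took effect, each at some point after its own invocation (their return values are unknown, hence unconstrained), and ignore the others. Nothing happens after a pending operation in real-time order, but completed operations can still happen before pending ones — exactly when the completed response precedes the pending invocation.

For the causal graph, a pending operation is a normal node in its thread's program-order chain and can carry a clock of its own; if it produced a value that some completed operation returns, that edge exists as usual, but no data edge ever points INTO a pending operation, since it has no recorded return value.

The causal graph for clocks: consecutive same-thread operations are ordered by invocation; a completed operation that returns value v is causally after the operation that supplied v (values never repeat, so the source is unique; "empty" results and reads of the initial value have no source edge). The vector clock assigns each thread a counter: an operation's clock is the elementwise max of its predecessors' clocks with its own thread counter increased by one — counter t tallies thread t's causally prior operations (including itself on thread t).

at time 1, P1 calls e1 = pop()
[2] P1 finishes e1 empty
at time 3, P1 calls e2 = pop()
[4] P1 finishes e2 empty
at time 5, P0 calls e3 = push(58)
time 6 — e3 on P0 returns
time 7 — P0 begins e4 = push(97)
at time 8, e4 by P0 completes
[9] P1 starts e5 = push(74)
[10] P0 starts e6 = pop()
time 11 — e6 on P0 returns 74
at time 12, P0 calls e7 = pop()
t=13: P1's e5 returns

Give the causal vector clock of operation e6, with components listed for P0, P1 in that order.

VC(e1, invoked at 1): no causal predecessors; +1 on P1 → (0, 1)
VC(e3, invoked at 5): no causal predecessors; +1 on P0 → (1, 0)
e2, invoked 3, takes VC(e1)=(0, 1) under max, adds 1 for P1 → (0, 2)
e4, invoked 7, takes VC(e3)=(1, 0) under max, adds 1 for P0 → (2, 0)
e5, invoked 9, takes VC(e2)=(0, 2) under max, adds 1 for P1 → (0, 3)
e6, invoked 10, takes VC(e4)=(2, 0), VC(e5)=(0, 3) under max, adds 1 for P0 → (3, 3)
e7, invoked 12, takes VC(e6)=(3, 3) under max, adds 1 for P0 → (4, 3)
target: VC(e6) = (3, 3)

(3, 3)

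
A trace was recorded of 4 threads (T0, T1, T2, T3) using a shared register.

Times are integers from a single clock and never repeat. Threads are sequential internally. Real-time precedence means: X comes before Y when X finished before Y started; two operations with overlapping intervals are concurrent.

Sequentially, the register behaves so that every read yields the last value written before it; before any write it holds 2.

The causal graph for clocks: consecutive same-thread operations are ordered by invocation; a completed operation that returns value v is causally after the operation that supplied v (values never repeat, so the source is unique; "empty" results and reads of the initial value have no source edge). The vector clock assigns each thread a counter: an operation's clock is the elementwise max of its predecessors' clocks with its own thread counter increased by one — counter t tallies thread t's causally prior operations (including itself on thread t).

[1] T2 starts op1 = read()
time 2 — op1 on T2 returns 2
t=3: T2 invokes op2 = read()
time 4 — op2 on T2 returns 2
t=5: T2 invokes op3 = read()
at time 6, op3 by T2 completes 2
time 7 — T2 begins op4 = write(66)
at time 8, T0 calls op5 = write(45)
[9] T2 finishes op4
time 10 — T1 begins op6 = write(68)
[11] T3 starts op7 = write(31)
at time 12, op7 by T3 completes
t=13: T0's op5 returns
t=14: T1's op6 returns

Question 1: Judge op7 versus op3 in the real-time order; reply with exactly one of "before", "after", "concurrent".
Answer: after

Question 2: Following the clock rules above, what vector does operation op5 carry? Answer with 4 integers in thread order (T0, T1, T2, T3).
Answer: (1, 0, 0, 0)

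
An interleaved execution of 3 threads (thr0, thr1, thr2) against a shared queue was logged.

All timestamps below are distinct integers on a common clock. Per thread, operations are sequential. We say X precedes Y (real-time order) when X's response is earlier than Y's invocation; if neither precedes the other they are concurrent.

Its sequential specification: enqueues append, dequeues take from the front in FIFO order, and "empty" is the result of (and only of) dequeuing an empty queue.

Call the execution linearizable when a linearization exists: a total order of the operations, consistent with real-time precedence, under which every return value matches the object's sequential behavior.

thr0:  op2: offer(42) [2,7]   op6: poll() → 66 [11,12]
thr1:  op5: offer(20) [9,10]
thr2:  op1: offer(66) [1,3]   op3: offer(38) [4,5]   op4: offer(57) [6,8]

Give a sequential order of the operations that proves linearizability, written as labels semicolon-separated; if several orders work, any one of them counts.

op1; op2; op3; op4; op5; op6

step 1: op1 offer(66) — queue <66>
step 2: op2 offer(42) — queue <66,42>
step 3: op3 offer(38) — queue <66,42,38>
step 4: op4 offer(57) — queue <66,42,38,57>
step 5: op5 offer(20) — queue <66,42,38,57,20>
step 6: op6 poll() → 66 — queue <42,38,57,20>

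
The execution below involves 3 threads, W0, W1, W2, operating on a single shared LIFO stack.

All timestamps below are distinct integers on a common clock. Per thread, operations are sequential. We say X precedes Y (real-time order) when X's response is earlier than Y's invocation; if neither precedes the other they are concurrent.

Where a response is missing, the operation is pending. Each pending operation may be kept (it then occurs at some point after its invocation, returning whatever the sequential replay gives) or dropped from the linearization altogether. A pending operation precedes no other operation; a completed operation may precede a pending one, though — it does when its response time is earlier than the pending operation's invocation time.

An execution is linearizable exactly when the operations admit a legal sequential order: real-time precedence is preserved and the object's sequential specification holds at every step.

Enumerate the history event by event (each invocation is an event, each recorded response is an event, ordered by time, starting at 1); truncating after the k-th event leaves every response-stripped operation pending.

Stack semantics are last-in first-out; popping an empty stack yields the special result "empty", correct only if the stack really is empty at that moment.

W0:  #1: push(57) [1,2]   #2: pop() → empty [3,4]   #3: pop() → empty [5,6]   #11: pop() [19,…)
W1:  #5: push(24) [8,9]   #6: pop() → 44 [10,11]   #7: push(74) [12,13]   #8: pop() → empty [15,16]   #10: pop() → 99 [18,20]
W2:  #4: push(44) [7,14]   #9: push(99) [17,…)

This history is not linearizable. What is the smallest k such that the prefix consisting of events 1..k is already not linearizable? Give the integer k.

4

events 1..3 are still linearizable — one witness is #1:
after step 1 (#1 push(57)): stack <57>
once event 4 joins (#2's response, time 4), exhaustive search finds no witness
sample order #1, #2 stalls at step 2 — #2 pop() → empty has no legal effect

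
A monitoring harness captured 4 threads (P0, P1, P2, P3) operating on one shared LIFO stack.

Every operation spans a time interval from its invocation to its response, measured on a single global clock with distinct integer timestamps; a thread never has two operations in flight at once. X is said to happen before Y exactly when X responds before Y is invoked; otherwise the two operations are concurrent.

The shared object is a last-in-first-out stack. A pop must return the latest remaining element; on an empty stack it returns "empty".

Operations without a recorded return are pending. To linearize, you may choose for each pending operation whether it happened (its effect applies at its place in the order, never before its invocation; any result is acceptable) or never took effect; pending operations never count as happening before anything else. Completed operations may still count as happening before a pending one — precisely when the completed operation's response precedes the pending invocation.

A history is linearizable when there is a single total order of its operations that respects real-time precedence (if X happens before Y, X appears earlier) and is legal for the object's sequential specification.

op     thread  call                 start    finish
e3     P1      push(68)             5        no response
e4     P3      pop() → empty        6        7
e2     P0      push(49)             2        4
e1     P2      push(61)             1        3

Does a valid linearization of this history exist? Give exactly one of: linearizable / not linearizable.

not linearizable

through event 6 a valid linearization exists; event 7 (e4 responding at time 7) ends that
no legal order exists: 2 real-time-consistent candidates over 3 completed LIFO stack operations, all rejected
no escape via the 1 pending operation (e3): every completion choice fails
e.g. e1, e2, e4 (pending dropped): illegal at step 3, since e4 pop() → empty cannot apply there
e.g. e2, e1, e4 (pending dropped): illegal at step 3, since e4 pop() → empty cannot apply there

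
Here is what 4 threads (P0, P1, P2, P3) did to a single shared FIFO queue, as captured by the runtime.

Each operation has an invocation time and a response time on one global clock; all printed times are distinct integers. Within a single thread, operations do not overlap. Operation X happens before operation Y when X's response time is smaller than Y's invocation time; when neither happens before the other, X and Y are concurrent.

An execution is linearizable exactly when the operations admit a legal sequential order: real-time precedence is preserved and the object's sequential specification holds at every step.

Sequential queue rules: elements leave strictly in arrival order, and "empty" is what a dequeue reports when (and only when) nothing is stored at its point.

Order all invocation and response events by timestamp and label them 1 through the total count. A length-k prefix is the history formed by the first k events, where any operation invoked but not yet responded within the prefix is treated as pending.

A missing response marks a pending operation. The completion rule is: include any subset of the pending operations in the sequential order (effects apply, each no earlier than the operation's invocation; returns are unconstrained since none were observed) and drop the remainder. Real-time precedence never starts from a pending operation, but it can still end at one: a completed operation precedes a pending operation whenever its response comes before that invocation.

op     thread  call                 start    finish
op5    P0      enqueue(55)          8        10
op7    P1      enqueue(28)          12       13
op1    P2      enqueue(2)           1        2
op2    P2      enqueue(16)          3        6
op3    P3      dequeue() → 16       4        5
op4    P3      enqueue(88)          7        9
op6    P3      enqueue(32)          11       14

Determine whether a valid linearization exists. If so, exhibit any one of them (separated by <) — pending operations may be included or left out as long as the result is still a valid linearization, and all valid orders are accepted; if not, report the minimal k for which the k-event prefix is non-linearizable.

prefix check: 1..4 passes, 1..5 fails once op3's time-5 response joins
one real-time candidate order over the 2 completed operations — the FIFO queue replay rejects it
include/drop combinations of the 1 pending operation (op2) were all tried; none helps
sample order op1, op3 (pending dropped) stalls at step 2 — op3 dequeue() → 16 has no legal effect

not linearizable — minimal violating prefix: 5 events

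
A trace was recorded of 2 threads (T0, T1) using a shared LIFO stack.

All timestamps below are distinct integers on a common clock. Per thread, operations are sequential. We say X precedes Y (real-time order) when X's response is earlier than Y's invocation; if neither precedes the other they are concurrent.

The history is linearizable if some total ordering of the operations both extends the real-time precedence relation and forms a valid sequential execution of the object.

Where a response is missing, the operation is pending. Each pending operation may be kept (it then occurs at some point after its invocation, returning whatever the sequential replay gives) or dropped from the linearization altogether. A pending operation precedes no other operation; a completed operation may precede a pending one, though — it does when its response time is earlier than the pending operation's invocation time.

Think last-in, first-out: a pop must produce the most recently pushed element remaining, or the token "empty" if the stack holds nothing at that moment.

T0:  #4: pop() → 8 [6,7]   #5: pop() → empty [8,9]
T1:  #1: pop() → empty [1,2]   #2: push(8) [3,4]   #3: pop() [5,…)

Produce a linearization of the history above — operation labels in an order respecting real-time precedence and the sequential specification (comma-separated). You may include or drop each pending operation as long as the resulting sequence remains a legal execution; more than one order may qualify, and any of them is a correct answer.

step 1: #1 pop() → empty — stack <>
step 2: #2 push(8) — stack <8>
step 3: #4 pop() → 8 — stack <>
step 4: #3 pop() (pending, included) — stack <>
step 5: #5 pop() → empty — stack <>

#1, #2, #4, #3, #5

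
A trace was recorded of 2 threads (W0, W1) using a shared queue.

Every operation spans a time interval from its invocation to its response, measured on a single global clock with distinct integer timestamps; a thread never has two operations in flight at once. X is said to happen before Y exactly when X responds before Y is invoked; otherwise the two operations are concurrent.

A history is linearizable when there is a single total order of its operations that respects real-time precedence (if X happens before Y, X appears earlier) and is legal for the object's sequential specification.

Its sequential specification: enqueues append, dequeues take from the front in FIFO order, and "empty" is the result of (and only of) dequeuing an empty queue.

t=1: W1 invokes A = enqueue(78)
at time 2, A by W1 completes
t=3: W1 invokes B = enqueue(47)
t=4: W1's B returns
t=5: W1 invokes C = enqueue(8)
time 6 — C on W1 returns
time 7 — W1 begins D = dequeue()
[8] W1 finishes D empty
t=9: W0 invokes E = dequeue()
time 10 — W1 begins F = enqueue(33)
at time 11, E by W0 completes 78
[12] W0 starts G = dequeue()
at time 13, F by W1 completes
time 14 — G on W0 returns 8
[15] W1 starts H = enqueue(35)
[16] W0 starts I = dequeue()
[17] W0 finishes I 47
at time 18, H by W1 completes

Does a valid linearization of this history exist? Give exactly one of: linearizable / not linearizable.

not linearizable

prefix check: 1..7 passes, 1..8 fails once D's time-8 response joins
a single order respects real time; the 4 completed queue operations fail replay along it
sample order A, B, C, D stalls at step 4 — D dequeue() → empty has no legal effect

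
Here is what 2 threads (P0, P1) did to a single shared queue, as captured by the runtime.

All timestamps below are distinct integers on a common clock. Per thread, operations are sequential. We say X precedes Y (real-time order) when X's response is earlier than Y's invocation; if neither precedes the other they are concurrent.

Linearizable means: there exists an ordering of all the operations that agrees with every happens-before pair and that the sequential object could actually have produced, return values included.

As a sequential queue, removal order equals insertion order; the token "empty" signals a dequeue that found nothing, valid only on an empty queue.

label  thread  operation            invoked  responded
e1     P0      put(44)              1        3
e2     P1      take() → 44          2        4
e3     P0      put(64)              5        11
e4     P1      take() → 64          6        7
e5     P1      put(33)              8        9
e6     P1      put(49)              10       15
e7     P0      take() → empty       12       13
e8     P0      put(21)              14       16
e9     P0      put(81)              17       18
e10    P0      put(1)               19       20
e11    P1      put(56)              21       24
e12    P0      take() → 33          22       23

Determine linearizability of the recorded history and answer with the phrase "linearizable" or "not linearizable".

not linearizable

the violation lands at event 13, e7's response at time 13: events 1..12 linearize, events 1..13 do not
the 6 completed operations admit 6 real-time orders; each fails the queue replay
no escape via the 1 pending operation (e6): every completion choice fails
for example e1, e2, e3, e4, e5, e7 (pending dropped) fails at step 6: e7 take() → empty is not legal there
for example e1, e2, e4, e3, e5, e7 (pending dropped) fails at step 3: e4 take() → 64 is not legal there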